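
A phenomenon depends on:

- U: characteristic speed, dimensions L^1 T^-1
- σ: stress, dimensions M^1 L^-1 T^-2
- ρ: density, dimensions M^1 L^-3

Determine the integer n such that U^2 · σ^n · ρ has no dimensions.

Balance the M exponent: (1)·n from σ, plus 2·(0) + (1) = 1 from the rest, must sum to zero.
n + 1 = 0, so n = -1.

-1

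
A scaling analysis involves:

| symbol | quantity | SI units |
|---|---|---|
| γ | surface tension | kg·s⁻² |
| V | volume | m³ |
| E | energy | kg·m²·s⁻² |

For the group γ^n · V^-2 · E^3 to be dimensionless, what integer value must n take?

Balance the M exponent: (1)·n from γ, plus −2·(0) + 3·(1) = 3 from the rest, must sum to zero.
n + 3 = 0, so n = -3.

-3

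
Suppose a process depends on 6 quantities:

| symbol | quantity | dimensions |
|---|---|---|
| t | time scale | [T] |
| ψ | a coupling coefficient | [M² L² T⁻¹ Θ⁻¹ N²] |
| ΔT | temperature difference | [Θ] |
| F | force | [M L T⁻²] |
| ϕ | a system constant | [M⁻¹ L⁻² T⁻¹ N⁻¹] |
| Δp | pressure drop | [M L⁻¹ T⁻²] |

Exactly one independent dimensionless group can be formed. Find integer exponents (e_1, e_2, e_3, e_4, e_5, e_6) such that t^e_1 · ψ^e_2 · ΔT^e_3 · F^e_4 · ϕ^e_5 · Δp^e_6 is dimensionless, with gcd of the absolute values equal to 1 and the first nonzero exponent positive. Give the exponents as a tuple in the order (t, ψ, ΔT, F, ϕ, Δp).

(3, 1, 1, 1, 2, -1)

M: e_1·(0) + e_2·(2) + e_3·(0) + e_4·(1) + e_5·(-1) + e_6·(1) = 0
L: e_1·(0) + e_2·(2) + e_3·(0) + e_4·(1) + e_5·(-2) + e_6·(-1) = 0
T: e_1·(1) + e_2·(-1) + e_3·(0) + e_4·(-2) + e_5·(-1) + e_6·(-2) = 0
Θ: e_1·(0) + e_2·(-1) + e_3·(1) + e_4·(0) + e_5·(0) + e_6·(0) = 0
N: e_1·(0) + e_2·(2) + e_3·(0) + e_4·(0) + e_5·(-1) + e_6·(0) = 0
Solving this homogeneous linear system for the smallest-integer solution (first nonzero entry positive) gives (3, 1, 1, 1, 2, -1).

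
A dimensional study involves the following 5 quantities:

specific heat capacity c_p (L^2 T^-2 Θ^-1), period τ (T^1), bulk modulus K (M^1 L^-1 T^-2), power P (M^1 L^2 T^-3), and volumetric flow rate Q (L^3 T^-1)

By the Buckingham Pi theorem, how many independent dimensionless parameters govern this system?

There are 5 variables and 4 base dimensions (M, L, T, Θ).
The dimension matrix has rank 4.
Independent dimensionless groups: 5 − 4 = 1.

1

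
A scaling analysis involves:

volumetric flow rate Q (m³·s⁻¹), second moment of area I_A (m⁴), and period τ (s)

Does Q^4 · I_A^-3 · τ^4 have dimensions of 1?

yes

Sum the exponent of each base dimension across the product:
  M: 4·[Q]_M − 3·[I_A]_M + 4·[τ]_M = 4·(0) − 3·(0) + 4·(0) = 0
  L: 4·[Q]_L − 3·[I_A]_L + 4·[τ]_L = 4·(3) − 3·(4) + 4·(0) = 0
  T: 4·[Q]_T − 3·[I_A]_T + 4·[τ]_T = 4·(-1) − 3·(0) + 4·(1) = 0
All base exponents vanish — dimensionless.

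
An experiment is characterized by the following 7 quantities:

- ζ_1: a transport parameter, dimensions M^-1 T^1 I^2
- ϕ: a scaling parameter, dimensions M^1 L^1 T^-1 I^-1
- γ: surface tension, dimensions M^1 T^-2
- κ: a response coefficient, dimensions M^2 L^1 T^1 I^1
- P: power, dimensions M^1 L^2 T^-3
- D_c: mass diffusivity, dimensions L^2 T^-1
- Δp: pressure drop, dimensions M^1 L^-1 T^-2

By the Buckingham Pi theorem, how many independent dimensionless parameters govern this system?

3

There are 7 variables and 4 base dimensions (M, L, T, I).
The dimension matrix has rank 4.
Independent dimensionless groups: 7 − 4 = 3.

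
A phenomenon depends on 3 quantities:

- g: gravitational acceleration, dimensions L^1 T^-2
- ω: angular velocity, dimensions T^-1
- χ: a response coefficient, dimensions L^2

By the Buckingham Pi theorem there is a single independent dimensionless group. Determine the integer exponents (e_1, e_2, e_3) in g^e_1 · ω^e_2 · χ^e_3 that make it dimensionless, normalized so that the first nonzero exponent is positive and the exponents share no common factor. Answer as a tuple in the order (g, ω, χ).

(2, -4, -1)

L: e_1·(1) + e_2·(0) + e_3·(2) = 0
T: e_1·(-2) + e_2·(-1) + e_3·(0) = 0
Solving this homogeneous linear system for the smallest-integer solution (first nonzero entry positive) gives (2, -4, -1).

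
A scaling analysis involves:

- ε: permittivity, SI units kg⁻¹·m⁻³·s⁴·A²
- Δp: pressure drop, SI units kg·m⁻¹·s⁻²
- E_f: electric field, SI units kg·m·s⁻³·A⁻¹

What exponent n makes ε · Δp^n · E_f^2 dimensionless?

Balance the M exponent: (1)·n from Δp, plus (-1) + 2·(1) = 1 from the rest, must sum to zero.
n + 1 = 0, so n = -1.

-1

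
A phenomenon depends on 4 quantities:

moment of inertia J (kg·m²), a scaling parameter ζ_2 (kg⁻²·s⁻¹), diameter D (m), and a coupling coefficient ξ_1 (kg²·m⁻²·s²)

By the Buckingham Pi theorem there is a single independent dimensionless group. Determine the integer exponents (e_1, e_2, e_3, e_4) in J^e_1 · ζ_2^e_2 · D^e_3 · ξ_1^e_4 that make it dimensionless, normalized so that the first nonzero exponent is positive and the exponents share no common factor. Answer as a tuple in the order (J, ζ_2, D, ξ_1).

M: e_1·(1) + e_2·(-2) + e_3·(0) + e_4·(2) = 0
L: e_1·(2) + e_2·(0) + e_3·(1) + e_4·(-2) = 0
T: e_1·(0) + e_2·(-1) + e_3·(0) + e_4·(2) = 0
Solving this homogeneous linear system for the smallest-integer solution (first nonzero entry positive) gives (2, 2, -2, 1).

(2, 2, -2, 1)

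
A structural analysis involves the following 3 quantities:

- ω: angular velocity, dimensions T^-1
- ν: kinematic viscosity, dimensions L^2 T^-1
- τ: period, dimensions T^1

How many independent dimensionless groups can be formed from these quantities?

1

There are 3 variables and 2 base dimensions (L, T).
The dimension matrix has rank 2.
Independent dimensionless groups: 3 − 2 = 1.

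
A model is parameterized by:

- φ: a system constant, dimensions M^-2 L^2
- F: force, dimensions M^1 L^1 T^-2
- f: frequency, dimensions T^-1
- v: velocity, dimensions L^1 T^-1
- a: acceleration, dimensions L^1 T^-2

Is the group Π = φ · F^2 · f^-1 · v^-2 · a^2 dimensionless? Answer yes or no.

no

Sum the exponent of each base dimension across the product:
  M: [φ]_M + 2·[F]_M − [f]_M − 2·[v]_M + 2·[a]_M = (-2) + 2·(1) − (0) − 2·(0) + 2·(0) = 0
  L: [φ]_L + 2·[F]_L − [f]_L − 2·[v]_L + 2·[a]_L = (2) + 2·(1) − (0) − 2·(1) + 2·(1) = 4
  T: [φ]_T + 2·[F]_T − [f]_T − 2·[v]_T + 2·[a]_T = (0) + 2·(-2) − (-1) − 2·(-1) + 2·(-2) = -5
Net dimensions [L⁴ T⁻⁵] ≠ [1] — not dimensionless.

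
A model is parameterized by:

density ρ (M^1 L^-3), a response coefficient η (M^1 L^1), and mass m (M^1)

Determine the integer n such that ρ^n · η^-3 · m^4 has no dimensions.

-1

Balance the M exponent: (1)·n from ρ, plus −3·(1) + 4·(1) = 1 from the rest, must sum to zero.
n + 1 = 0, so n = -1.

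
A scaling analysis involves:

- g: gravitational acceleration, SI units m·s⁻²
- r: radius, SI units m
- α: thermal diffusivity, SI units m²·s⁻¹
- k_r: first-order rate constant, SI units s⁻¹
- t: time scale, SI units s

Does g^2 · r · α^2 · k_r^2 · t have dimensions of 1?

no

Sum the exponent of each base dimension across the product:
  L: 2·[g]_L + [r]_L + 2·[α]_L + 2·[k_r]_L + [t]_L = 2·(1) + (1) + 2·(2) + 2·(0) + (0) = 7
  T: 2·[g]_T + [r]_T + 2·[α]_T + 2·[k_r]_T + [t]_T = 2·(-2) + (0) + 2·(-1) + 2·(-1) + (1) = -7
Net dimensions [L⁷ T⁻⁷] ≠ [1] — not dimensionless.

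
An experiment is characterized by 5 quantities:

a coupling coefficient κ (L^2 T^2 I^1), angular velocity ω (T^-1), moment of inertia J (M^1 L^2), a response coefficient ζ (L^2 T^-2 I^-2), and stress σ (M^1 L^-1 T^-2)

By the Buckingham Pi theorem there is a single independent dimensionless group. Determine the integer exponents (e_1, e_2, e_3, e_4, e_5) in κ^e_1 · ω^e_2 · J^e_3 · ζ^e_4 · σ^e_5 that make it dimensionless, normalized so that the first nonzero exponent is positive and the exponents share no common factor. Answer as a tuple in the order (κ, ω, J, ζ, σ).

(2, -2, -2, 1, 2)

M: e_1·(0) + e_2·(0) + e_3·(1) + e_4·(0) + e_5·(1) = 0
L: e_1·(2) + e_2·(0) + e_3·(2) + e_4·(2) + e_5·(-1) = 0
T: e_1·(2) + e_2·(-1) + e_3·(0) + e_4·(-2) + e_5·(-2) = 0
I: e_1·(1) + e_2·(0) + e_3·(0) + e_4·(-2) + e_5·(0) = 0
Solving this homogeneous linear system for the smallest-integer solution (first nonzero entry positive) gives (2, -2, -2, 1, 2).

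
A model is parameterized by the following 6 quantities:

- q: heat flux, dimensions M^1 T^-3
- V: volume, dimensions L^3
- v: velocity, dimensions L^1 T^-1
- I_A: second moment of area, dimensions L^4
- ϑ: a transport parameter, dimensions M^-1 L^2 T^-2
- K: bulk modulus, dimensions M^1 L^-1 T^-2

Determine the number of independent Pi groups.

3

There are 6 variables and 3 base dimensions (M, L, T).
The dimension matrix has rank 3.
Independent dimensionless groups: 6 − 3 = 3.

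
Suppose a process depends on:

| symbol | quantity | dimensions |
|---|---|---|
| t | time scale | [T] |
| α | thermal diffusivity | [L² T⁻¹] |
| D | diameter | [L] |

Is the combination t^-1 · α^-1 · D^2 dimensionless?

yes

Sum the exponent of each base dimension across the product:
  L: −[t]_L − [α]_L + 2·[D]_L = −(0) − (2) + 2·(1) = 0
  T: −[t]_T − [α]_T + 2·[D]_T = −(1) − (-1) + 2·(0) = 0
All base exponents vanish — dimensionless.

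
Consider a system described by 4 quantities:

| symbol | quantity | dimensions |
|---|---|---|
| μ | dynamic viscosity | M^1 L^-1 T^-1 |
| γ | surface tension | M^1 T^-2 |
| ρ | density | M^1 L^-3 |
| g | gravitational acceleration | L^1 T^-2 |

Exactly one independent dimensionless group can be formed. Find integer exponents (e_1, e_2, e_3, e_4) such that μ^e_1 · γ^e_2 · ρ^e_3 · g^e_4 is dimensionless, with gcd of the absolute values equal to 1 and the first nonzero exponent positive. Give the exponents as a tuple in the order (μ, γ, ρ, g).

M: e_1·(1) + e_2·(1) + e_3·(1) + e_4·(0) = 0
L: e_1·(-1) + e_2·(0) + e_3·(-3) + e_4·(1) = 0
T: e_1·(-1) + e_2·(-2) + e_3·(0) + e_4·(-2) = 0
Solving this homogeneous linear system for the smallest-integer solution (first nonzero entry positive) gives (4, -3, -1, 1).

(4, -3, -1, 1)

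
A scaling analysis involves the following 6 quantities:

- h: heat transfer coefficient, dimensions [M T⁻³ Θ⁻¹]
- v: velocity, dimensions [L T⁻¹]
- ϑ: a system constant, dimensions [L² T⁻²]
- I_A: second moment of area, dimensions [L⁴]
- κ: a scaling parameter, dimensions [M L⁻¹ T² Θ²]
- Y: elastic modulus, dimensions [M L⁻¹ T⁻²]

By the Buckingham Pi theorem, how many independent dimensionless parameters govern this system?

There are 6 variables and 4 base dimensions (M, L, T, Θ).
The dimension matrix has rank 4.
Independent dimensionless groups: 6 − 4 = 2.

2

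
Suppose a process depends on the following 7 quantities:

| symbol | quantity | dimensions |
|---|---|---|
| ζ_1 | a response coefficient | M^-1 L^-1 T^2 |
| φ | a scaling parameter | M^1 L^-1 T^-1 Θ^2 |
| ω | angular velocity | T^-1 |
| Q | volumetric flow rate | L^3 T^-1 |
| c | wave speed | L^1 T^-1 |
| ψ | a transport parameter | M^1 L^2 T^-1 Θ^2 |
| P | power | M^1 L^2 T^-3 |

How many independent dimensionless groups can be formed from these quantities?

There are 7 variables and 4 base dimensions (M, L, T, Θ).
The dimension matrix has rank 4.
Independent dimensionless groups: 7 − 4 = 3.

3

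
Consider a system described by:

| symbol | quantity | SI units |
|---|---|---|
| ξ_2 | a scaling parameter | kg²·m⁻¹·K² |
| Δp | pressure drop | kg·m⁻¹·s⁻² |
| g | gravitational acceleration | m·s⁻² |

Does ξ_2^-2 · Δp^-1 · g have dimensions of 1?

Sum the exponent of each base dimension across the product:
  M: −2·[ξ_2]_M − [Δp]_M + [g]_M = −2·(2) − (1) + (0) = -5
  L: −2·[ξ_2]_L − [Δp]_L + [g]_L = −2·(-1) − (-1) + (1) = 4
  T: −2·[ξ_2]_T − [Δp]_T + [g]_T = −2·(0) − (-2) + (-2) = 0
  Θ: −2·[ξ_2]_Θ − [Δp]_Θ + [g]_Θ = −2·(2) − (0) + (0) = -4
Net dimensions [M⁻⁵ L⁴ Θ⁻⁴] ≠ [1] — not dimensionless.

no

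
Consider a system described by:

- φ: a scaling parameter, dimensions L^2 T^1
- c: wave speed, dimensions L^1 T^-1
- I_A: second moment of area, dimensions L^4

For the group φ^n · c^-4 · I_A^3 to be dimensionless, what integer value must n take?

-4

Balance the L exponent: (2)·n from φ, plus −4·(1) + 3·(4) = 8 from the rest, must sum to zero.
2n + 8 = 0, so n = -4.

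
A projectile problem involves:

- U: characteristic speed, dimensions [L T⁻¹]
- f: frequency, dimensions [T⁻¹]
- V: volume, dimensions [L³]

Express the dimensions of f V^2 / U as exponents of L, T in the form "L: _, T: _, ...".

L: 5, T: 0

Collect each base-dimension exponent across the product:
  L: −(1) + (0) + 2·(3) = 5
  T: −(-1) + (-1) + 2·(0) = 0
So the dimensions are [L⁵].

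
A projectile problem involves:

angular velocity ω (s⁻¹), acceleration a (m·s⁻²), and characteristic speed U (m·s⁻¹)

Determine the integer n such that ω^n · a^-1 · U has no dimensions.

Balance the T exponent: (-1)·n from ω, plus −(-2) + (-1) = 1 from the rest, must sum to zero.
−n + 1 = 0, so n = 1.

1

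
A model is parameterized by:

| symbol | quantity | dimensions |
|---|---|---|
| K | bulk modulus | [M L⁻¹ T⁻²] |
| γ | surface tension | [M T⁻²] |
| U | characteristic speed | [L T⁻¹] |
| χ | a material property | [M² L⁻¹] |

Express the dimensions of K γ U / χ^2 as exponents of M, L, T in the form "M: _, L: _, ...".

Collect each base-dimension exponent across the product:
  M: (1) + (1) + (0) − 2·(2) = -2
  L: (-1) + (0) + (1) − 2·(-1) = 2
  T: (-2) + (-2) + (-1) − 2·(0) = -5
So the dimensions are [M⁻² L² T⁻⁵].

M: -2, L: 2, T: -5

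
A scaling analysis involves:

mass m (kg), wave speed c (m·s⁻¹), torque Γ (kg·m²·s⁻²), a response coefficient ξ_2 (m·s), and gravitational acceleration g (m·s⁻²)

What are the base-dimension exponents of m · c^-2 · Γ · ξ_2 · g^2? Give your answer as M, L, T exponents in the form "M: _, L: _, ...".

Collect each base-dimension exponent across the product:
  M: (1) − 2·(0) + (1) + (0) + 2·(0) = 2
  L: (0) − 2·(1) + (2) + (1) + 2·(1) = 3
  T: (0) − 2·(-1) + (-2) + (1) + 2·(-2) = -3
So the dimensions are [M² L³ T⁻³].

M: 2, L: 3, T: -3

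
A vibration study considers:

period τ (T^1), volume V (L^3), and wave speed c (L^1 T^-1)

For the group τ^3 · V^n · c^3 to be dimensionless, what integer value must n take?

Balance the L exponent: (3)·n from V, plus 3·(0) + 3·(1) = 3 from the rest, must sum to zero.
3n + 3 = 0, so n = -1.

-1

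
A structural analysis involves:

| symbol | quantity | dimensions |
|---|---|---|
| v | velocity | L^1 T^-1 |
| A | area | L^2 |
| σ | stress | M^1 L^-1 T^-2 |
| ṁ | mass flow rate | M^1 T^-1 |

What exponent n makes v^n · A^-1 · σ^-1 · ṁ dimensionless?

Balance the L exponent: (1)·n from v, plus −(2) − (-1) + (0) = -1 from the rest, must sum to zero.
n − 1 = 0, so n = 1.

1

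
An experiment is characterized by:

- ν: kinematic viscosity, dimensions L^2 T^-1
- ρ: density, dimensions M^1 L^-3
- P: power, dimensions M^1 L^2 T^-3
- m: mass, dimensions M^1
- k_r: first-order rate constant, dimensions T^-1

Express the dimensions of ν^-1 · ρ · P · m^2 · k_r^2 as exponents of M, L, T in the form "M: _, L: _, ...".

M: 4, L: -3, T: -4

Collect each base-dimension exponent across the product:
  M: −(0) + (1) + (1) + 2·(1) + 2·(0) = 4
  L: −(2) + (-3) + (2) + 2·(0) + 2·(0) = -3
  T: −(-1) + (0) + (-3) + 2·(0) + 2·(-1) = -4
So the dimensions are [M⁴ L⁻³ T⁻⁴].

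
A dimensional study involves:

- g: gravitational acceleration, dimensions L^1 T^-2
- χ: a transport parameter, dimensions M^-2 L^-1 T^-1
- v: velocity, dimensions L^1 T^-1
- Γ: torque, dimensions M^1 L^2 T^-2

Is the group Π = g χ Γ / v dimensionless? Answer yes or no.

no

Sum the exponent of each base dimension across the product:
  M: [g]_M + [χ]_M − [v]_M + [Γ]_M = (0) + (-2) − (0) + (1) = -1
  L: [g]_L + [χ]_L − [v]_L + [Γ]_L = (1) + (-1) − (1) + (2) = 1
  T: [g]_T + [χ]_T − [v]_T + [Γ]_T = (-2) + (-1) − (-1) + (-2) = -4
Net dimensions [M⁻¹ L T⁻⁴] ≠ [1] — not dimensionless.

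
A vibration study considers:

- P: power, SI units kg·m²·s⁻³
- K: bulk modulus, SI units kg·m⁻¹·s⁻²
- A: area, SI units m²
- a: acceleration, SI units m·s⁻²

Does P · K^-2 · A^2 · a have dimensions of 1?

Sum the exponent of each base dimension across the product:
  M: [P]_M − 2·[K]_M + 2·[A]_M + [a]_M = (1) − 2·(1) + 2·(0) + (0) = -1
  L: [P]_L − 2·[K]_L + 2·[A]_L + [a]_L = (2) − 2·(-1) + 2·(2) + (1) = 9
  T: [P]_T − 2·[K]_T + 2·[A]_T + [a]_T = (-3) − 2·(-2) + 2·(0) + (-2) = -1
Net dimensions [M⁻¹ L⁹ T⁻¹] ≠ [1] — not dimensionless.

no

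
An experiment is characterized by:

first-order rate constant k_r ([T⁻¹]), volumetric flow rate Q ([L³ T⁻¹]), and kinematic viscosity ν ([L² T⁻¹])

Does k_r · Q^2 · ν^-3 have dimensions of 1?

yes

Sum the exponent of each base dimension across the product:
  M: [k_r]_M + 2·[Q]_M − 3·[ν]_M = (0) + 2·(0) − 3·(0) = 0
  L: [k_r]_L + 2·[Q]_L − 3·[ν]_L = (0) + 2·(3) − 3·(2) = 0
  T: [k_r]_T + 2·[Q]_T − 3·[ν]_T = (-1) + 2·(-1) − 3·(-1) = 0
All base exponents vanish — dimensionless.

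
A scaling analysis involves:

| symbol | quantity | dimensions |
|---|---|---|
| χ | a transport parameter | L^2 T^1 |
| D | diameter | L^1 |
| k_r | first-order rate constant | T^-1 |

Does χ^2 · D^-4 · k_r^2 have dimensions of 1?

Sum the exponent of each base dimension across the product:
  L: 2·[χ]_L − 4·[D]_L + 2·[k_r]_L = 2·(2) − 4·(1) + 2·(0) = 0
  T: 2·[χ]_T − 4·[D]_T + 2·[k_r]_T = 2·(1) − 4·(0) + 2·(-1) = 0
All base exponents vanish — dimensionless.

yes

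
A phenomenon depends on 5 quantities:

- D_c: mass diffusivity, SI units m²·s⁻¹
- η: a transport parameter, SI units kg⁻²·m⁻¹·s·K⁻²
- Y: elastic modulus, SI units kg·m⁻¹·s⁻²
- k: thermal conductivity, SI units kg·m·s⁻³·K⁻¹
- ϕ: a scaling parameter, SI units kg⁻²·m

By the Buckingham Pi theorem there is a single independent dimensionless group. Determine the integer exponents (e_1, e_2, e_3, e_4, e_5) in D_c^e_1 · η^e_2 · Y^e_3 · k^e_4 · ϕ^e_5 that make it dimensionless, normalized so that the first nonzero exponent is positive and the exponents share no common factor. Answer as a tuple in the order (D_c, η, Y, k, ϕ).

(3, 1, 2, -2, -1)

M: e_1·(0) + e_2·(-2) + e_3·(1) + e_4·(1) + e_5·(-2) = 0
L: e_1·(2) + e_2·(-1) + e_3·(-1) + e_4·(1) + e_5·(1) = 0
T: e_1·(-1) + e_2·(1) + e_3·(-2) + e_4·(-3) + e_5·(0) = 0
Θ: e_1·(0) + e_2·(-2) + e_3·(0) + e_4·(-1) + e_5·(0) = 0
Solving this homogeneous linear system for the smallest-integer solution (first nonzero entry positive) gives (3, 1, 2, -2, -1).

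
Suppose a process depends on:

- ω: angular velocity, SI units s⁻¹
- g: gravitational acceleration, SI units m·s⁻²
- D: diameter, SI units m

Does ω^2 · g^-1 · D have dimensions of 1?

yes

Sum the exponent of each base dimension across the product:
  M: 2·[ω]_M − [g]_M + [D]_M = 2·(0) − (0) + (0) = 0
  L: 2·[ω]_L − [g]_L + [D]_L = 2·(0) − (1) + (1) = 0
  T: 2·[ω]_T − [g]_T + [D]_T = 2·(-1) − (-2) + (0) = 0
  I: 2·[ω]_I − [g]_I + [D]_I = 2·(0) − (0) + (0) = 0
All base exponents vanish — dimensionless.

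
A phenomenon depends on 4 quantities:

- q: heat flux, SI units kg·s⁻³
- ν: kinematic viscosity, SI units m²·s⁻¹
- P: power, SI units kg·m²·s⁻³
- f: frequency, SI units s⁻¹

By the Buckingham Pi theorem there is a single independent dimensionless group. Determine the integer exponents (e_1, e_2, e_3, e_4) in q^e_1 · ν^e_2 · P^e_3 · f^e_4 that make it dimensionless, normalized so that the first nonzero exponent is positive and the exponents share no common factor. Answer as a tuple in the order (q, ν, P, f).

(1, 1, -1, -1)

M: e_1·(1) + e_2·(0) + e_3·(1) + e_4·(0) = 0
L: e_1·(0) + e_2·(2) + e_3·(2) + e_4·(0) = 0
T: e_1·(-3) + e_2·(-1) + e_3·(-3) + e_4·(-1) = 0
Solving this homogeneous linear system for the smallest-integer solution (first nonzero entry positive) gives (1, 1, -1, -1).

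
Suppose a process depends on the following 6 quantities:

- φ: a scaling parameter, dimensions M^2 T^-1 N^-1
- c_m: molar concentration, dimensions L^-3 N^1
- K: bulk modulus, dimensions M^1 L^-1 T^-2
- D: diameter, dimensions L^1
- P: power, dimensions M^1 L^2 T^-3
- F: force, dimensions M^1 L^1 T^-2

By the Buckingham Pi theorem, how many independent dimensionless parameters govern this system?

There are 6 variables and 4 base dimensions (M, L, T, N).
The dimension matrix has rank 4.
Independent dimensionless groups: 6 − 4 = 2.

2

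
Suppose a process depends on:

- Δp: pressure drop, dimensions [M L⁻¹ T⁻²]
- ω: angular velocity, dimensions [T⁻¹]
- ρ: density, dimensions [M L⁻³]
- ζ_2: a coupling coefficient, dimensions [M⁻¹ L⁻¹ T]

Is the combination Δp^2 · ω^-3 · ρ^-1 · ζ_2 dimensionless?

Sum the exponent of each base dimension across the product:
  M: 2·[Δp]_M − 3·[ω]_M − [ρ]_M + [ζ_2]_M = 2·(1) − 3·(0) − (1) + (-1) = 0
  L: 2·[Δp]_L − 3·[ω]_L − [ρ]_L + [ζ_2]_L = 2·(-1) − 3·(0) − (-3) + (-1) = 0
  T: 2·[Δp]_T − 3·[ω]_T − [ρ]_T + [ζ_2]_T = 2·(-2) − 3·(-1) − (0) + (1) = 0
All base exponents vanish — dimensionless.

yes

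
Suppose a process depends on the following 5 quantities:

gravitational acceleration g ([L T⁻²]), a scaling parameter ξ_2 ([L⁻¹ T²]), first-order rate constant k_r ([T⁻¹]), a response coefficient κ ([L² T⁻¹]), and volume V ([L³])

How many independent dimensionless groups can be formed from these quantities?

3

There are 5 variables and 2 base dimensions (L, T).
The dimension matrix has rank 2.
Independent dimensionless groups: 5 − 2 = 3.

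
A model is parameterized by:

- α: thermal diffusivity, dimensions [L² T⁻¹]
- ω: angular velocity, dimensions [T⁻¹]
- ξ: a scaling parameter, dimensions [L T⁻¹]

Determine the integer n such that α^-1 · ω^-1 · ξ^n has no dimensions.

Balance the L exponent: (1)·n from ξ, plus −(2) − (0) = -2 from the rest, must sum to zero.
n − 2 = 0, so n = 2.

2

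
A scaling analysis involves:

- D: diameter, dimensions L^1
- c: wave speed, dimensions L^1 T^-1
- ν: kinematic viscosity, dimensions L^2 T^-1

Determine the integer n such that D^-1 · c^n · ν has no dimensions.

Balance the L exponent: (1)·n from c, plus −(1) + (2) = 1 from the rest, must sum to zero.
n + 1 = 0, so n = -1.

-1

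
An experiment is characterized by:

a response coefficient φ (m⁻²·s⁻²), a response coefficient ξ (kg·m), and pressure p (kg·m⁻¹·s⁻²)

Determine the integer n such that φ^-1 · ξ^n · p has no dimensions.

-1

Balance the M exponent: (1)·n from ξ, plus −(0) + (1) = 1 from the rest, must sum to zero.
n + 1 = 0, so n = -1.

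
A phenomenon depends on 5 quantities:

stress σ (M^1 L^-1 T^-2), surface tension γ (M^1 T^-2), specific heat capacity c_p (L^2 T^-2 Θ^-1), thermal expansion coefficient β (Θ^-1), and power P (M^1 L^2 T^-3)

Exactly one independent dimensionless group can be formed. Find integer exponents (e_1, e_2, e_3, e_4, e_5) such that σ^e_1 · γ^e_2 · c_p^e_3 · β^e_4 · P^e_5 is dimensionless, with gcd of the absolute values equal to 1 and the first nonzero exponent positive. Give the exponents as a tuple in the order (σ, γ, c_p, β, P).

M: e_1·(1) + e_2·(1) + e_3·(0) + e_4·(0) + e_5·(1) = 0
L: e_1·(-1) + e_2·(0) + e_3·(2) + e_4·(0) + e_5·(2) = 0
T: e_1·(-2) + e_2·(-2) + e_3·(-2) + e_4·(0) + e_5·(-3) = 0
Θ: e_1·(0) + e_2·(0) + e_3·(-1) + e_4·(-1) + e_5·(0) = 0
Solving this homogeneous linear system for the smallest-integer solution (first nonzero entry positive) gives (2, -4, -1, 1, 2).

(2, -4, -1, 1, 2)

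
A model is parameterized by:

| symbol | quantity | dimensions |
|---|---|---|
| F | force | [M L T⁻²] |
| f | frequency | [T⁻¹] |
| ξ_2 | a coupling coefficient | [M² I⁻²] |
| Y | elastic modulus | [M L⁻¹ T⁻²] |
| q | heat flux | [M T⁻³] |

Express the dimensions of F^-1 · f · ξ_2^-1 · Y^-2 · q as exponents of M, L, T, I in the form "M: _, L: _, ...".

Collect each base-dimension exponent across the product:
  M: −(1) + (0) − (2) − 2·(1) + (1) = -4
  L: −(1) + (0) − (0) − 2·(-1) + (0) = 1
  T: −(-2) + (-1) − (0) − 2·(-2) + (-3) = 2
  I: −(0) + (0) − (-2) − 2·(0) + (0) = 2
So the dimensions are [M⁻⁴ L T² I²].

M: -4, L: 1, T: 2, I: 2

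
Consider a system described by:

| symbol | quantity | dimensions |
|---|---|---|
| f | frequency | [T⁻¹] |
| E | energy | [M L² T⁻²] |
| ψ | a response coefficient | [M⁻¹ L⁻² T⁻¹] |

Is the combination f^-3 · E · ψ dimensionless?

Sum the exponent of each base dimension across the product:
  M: −3·[f]_M + [E]_M + [ψ]_M = −3·(0) + (1) + (-1) = 0
  L: −3·[f]_L + [E]_L + [ψ]_L = −3·(0) + (2) + (-2) = 0
  T: −3·[f]_T + [E]_T + [ψ]_T = −3·(-1) + (-2) + (-1) = 0
All base exponents vanish — dimensionless.

yes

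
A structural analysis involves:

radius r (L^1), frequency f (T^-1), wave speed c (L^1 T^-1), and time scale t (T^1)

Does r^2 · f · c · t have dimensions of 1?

Sum the exponent of each base dimension across the product:
  L: 2·[r]_L + [f]_L + [c]_L + [t]_L = 2·(1) + (0) + (1) + (0) = 3
  T: 2·[r]_T + [f]_T + [c]_T + [t]_T = 2·(0) + (-1) + (-1) + (1) = -1
Net dimensions [L³ T⁻¹] ≠ [1] — not dimensionless.

no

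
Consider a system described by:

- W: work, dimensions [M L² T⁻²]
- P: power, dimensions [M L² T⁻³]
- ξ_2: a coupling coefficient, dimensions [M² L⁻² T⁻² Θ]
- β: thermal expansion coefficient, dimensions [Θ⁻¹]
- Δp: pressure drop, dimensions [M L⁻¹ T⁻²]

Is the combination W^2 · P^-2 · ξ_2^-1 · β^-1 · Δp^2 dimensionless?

yes

Sum the exponent of each base dimension across the product:
  M: 2·[W]_M − 2·[P]_M − [ξ_2]_M − [β]_M + 2·[Δp]_M = 2·(1) − 2·(1) − (2) − (0) + 2·(1) = 0
  L: 2·[W]_L − 2·[P]_L − [ξ_2]_L − [β]_L + 2·[Δp]_L = 2·(2) − 2·(2) − (-2) − (0) + 2·(-1) = 0
  T: 2·[W]_T − 2·[P]_T − [ξ_2]_T − [β]_T + 2·[Δp]_T = 2·(-2) − 2·(-3) − (-2) − (0) + 2·(-2) = 0
  Θ: 2·[W]_Θ − 2·[P]_Θ − [ξ_2]_Θ − [β]_Θ + 2·[Δp]_Θ = 2·(0) − 2·(0) − (1) − (-1) + 2·(0) = 0
All base exponents vanish — dimensionless.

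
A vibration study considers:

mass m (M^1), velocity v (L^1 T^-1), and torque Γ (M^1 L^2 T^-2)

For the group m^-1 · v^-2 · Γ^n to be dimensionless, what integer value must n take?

1

Balance the M exponent: (1)·n from Γ, plus −(1) − 2·(0) = -1 from the rest, must sum to zero.
n − 1 = 0, so n = 1.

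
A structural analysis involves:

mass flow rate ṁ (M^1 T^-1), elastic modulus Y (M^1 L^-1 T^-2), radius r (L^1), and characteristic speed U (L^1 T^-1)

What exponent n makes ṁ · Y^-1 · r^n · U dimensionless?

Balance the L exponent: (1)·n from r, plus (0) − (-1) + (1) = 2 from the rest, must sum to zero.
n + 2 = 0, so n = -2.

-2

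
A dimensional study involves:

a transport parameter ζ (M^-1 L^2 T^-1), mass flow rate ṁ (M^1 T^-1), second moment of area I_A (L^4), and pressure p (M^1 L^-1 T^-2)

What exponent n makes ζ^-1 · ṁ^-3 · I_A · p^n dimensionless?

Balance the M exponent: (1)·n from p, plus −(-1) − 3·(1) + (0) = -2 from the rest, must sum to zero.
n − 2 = 0, so n = 2.

2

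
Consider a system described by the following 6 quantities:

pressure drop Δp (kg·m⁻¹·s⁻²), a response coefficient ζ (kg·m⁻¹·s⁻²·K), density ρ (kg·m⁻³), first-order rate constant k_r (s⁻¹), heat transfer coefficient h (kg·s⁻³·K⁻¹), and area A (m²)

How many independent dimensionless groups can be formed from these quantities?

There are 6 variables and 4 base dimensions (M, L, T, Θ).
The dimension matrix has rank 4.
Independent dimensionless groups: 6 − 4 = 2.

2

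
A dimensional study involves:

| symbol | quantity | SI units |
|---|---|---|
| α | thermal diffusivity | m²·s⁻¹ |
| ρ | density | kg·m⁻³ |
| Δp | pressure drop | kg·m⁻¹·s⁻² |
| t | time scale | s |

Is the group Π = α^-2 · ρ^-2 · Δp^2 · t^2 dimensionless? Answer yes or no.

yes

Sum the exponent of each base dimension across the product:
  M: −2·[α]_M − 2·[ρ]_M + 2·[Δp]_M + 2·[t]_M = −2·(0) − 2·(1) + 2·(1) + 2·(0) = 0
  L: −2·[α]_L − 2·[ρ]_L + 2·[Δp]_L + 2·[t]_L = −2·(2) − 2·(-3) + 2·(-1) + 2·(0) = 0
  T: −2·[α]_T − 2·[ρ]_T + 2·[Δp]_T + 2·[t]_T = −2·(-1) − 2·(0) + 2·(-2) + 2·(1) = 0
All base exponents vanish — dimensionless.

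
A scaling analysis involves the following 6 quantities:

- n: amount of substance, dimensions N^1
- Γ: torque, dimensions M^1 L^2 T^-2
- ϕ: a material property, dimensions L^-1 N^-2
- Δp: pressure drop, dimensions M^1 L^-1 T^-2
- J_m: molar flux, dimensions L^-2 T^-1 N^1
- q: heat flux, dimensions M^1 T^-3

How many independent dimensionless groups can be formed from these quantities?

There are 6 variables and 4 base dimensions (M, L, T, N).
The dimension matrix has rank 4.
Independent dimensionless groups: 6 − 4 = 2.

2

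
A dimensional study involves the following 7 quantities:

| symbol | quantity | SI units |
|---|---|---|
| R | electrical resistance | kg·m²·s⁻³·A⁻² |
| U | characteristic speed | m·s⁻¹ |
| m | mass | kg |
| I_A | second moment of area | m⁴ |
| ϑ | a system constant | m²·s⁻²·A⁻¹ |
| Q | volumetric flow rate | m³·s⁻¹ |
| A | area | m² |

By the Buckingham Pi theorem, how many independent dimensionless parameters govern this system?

3

There are 7 variables and 4 base dimensions (M, L, T, I).
The dimension matrix has rank 4.
Independent dimensionless groups: 7 − 4 = 3.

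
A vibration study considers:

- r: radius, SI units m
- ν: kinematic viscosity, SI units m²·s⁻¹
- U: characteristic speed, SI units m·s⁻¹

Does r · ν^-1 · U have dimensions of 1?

yes

Sum the exponent of each base dimension across the product:
  L: [r]_L − [ν]_L + [U]_L = (1) − (2) + (1) = 0
  T: [r]_T − [ν]_T + [U]_T = (0) − (-1) + (-1) = 0
All base exponents vanish — dimensionless.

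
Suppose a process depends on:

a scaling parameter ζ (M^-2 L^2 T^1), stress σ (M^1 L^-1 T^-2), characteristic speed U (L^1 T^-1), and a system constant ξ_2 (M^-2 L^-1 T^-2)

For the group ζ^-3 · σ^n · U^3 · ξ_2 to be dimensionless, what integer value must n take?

Balance the M exponent: (1)·n from σ, plus −3·(-2) + 3·(0) + (-2) = 4 from the rest, must sum to zero.
n + 4 = 0, so n = -4.

-4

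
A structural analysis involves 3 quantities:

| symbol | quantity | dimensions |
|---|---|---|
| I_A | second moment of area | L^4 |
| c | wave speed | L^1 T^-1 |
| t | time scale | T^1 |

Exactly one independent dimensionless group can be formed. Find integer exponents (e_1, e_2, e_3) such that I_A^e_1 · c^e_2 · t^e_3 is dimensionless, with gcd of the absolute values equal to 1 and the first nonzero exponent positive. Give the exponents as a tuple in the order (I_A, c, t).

(1, -4, -4)

L: e_1·(4) + e_2·(1) + e_3·(0) = 0
T: e_1·(0) + e_2·(-1) + e_3·(1) = 0
Solving this homogeneous linear system for the smallest-integer solution (first nonzero entry positive) gives (1, -4, -4).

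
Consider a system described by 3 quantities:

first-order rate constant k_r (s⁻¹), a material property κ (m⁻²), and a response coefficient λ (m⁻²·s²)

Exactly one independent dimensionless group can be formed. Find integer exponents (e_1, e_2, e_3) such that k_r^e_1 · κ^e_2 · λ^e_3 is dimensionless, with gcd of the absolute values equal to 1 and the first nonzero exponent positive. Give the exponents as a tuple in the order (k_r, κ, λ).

L: e_1·(0) + e_2·(-2) + e_3·(-2) = 0
T: e_1·(-1) + e_2·(0) + e_3·(2) = 0
Solving this homogeneous linear system for the smallest-integer solution (first nonzero entry positive) gives (2, -1, 1).

(2, -1, 1)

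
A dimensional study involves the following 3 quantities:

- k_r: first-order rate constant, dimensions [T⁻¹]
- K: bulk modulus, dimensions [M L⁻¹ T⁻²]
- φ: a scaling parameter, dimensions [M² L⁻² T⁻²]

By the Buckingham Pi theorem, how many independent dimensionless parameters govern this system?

1

There are 3 variables and 3 base dimensions (M, L, T).
The dimension matrix has rank 2 (less than 3: the dimension vectors are linearly dependent).
Independent dimensionless groups: 3 − 2 = 1.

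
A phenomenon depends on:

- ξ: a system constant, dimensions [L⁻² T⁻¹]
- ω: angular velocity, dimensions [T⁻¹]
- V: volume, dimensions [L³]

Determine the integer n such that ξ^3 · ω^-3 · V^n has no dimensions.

Balance the L exponent: (3)·n from V, plus 3·(-2) − 3·(0) = -6 from the rest, must sum to zero.
3n − 6 = 0, so n = 2.

2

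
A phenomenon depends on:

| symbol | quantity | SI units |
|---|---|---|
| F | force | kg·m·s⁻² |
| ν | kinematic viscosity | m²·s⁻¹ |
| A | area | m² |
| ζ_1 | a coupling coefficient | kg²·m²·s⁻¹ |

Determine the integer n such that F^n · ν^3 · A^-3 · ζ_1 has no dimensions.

Balance the M exponent: (1)·n from F, plus 3·(0) − 3·(0) + (2) = 2 from the rest, must sum to zero.
n + 2 = 0, so n = -2.

-2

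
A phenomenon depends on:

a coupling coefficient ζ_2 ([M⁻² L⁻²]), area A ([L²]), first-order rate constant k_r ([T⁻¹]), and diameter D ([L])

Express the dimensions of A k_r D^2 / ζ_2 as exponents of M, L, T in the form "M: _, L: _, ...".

M: 2, L: 6, T: -1

Collect each base-dimension exponent across the product:
  M: −(-2) + (0) + (0) + 2·(0) = 2
  L: −(-2) + (2) + (0) + 2·(1) = 6
  T: −(0) + (0) + (-1) + 2·(0) = -1
So the dimensions are [M² L⁶ T⁻¹].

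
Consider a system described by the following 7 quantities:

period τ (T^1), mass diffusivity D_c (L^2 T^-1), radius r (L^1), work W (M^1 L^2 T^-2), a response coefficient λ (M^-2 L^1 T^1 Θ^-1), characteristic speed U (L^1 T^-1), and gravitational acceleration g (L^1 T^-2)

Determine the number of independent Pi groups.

There are 7 variables and 4 base dimensions (M, L, T, Θ).
The dimension matrix has rank 4.
Independent dimensionless groups: 7 − 4 = 3.

3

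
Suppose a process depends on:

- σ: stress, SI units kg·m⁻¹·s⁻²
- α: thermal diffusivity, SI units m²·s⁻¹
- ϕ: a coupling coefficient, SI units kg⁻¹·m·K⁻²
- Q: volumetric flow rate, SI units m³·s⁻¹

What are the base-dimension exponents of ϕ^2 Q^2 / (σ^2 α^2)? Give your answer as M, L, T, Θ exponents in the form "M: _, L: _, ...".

M: -4, L: 6, T: 4, Θ: -4

Collect each base-dimension exponent across the product:
  M: −2·(1) − 2·(0) + 2·(-1) + 2·(0) = -4
  L: −2·(-1) − 2·(2) + 2·(1) + 2·(3) = 6
  T: −2·(-2) − 2·(-1) + 2·(0) + 2·(-1) = 4
  Θ: −2·(0) − 2·(0) + 2·(-2) + 2·(0) = -4
So the dimensions are [M⁻⁴ L⁶ T⁴ Θ⁻⁴].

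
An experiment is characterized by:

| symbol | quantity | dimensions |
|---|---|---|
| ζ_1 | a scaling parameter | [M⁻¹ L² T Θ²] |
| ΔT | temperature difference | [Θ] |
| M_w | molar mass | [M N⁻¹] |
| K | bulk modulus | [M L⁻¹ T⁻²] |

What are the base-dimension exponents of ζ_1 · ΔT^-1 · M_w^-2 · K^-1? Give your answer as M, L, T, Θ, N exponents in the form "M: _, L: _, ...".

Collect each base-dimension exponent across the product:
  M: (-1) − (0) − 2·(1) − (1) = -4
  L: (2) − (0) − 2·(0) − (-1) = 3
  T: (1) − (0) − 2·(0) − (-2) = 3
  Θ: (2) − (1) − 2·(0) − (0) = 1
  N: (0) − (0) − 2·(-1) − (0) = 2
So the dimensions are [M⁻⁴ L³ T³ Θ N²].

M: -4, L: 3, T: 3, Θ: 1, N: 2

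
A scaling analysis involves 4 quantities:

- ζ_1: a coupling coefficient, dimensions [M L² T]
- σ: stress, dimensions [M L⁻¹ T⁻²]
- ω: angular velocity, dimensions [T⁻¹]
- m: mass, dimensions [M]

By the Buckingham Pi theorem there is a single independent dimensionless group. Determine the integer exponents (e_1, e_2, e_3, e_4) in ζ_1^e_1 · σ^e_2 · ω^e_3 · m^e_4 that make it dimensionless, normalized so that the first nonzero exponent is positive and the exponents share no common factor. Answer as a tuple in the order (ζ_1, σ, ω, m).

M: e_1·(1) + e_2·(1) + e_3·(0) + e_4·(1) = 0
L: e_1·(2) + e_2·(-1) + e_3·(0) + e_4·(0) = 0
T: e_1·(1) + e_2·(-2) + e_3·(-1) + e_4·(0) = 0
Solving this homogeneous linear system for the smallest-integer solution (first nonzero entry positive) gives (1, 2, -3, -3).

(1, 2, -3, -3)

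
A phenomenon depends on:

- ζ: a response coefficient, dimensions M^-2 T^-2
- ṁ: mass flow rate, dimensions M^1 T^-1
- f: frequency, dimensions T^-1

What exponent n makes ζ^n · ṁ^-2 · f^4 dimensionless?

Balance the M exponent: (-2)·n from ζ, plus −2·(1) + 4·(0) = -2 from the rest, must sum to zero.
-2n − 2 = 0, so n = -1.

-1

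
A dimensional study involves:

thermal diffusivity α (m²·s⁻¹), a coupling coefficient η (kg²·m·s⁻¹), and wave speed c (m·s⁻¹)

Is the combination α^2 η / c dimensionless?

no

Sum the exponent of each base dimension across the product:
  M: 2·[α]_M + [η]_M − [c]_M = 2·(0) + (2) − (0) = 2
  L: 2·[α]_L + [η]_L − [c]_L = 2·(2) + (1) − (1) = 4
  T: 2·[α]_T + [η]_T − [c]_T = 2·(-1) + (-1) − (-1) = -2
Net dimensions [M² L⁴ T⁻²] ≠ [1] — not dimensionless.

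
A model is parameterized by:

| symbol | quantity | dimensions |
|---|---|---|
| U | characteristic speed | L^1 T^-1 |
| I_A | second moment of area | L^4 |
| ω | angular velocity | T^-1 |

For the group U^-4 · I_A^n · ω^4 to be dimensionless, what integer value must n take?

1

Balance the L exponent: (4)·n from I_A, plus −4·(1) + 4·(0) = -4 from the rest, must sum to zero.
4n − 4 = 0, so n = 1.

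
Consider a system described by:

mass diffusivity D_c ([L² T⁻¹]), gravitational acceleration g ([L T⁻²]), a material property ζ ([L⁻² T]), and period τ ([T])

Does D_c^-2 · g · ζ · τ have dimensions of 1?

no

Sum the exponent of each base dimension across the product:
  L: −2·[D_c]_L + [g]_L + [ζ]_L + [τ]_L = −2·(2) + (1) + (-2) + (0) = -5
  T: −2·[D_c]_T + [g]_T + [ζ]_T + [τ]_T = −2·(-1) + (-2) + (1) + (1) = 2
Net dimensions [L⁻⁵ T²] ≠ [1] — not dimensionless.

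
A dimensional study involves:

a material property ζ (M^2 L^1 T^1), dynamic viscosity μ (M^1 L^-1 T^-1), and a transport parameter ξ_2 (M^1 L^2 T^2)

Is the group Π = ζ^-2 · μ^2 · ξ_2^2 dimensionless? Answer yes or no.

yes

Sum the exponent of each base dimension across the product:
  M: −2·[ζ]_M + 2·[μ]_M + 2·[ξ_2]_M = −2·(2) + 2·(1) + 2·(1) = 0
  L: −2·[ζ]_L + 2·[μ]_L + 2·[ξ_2]_L = −2·(1) + 2·(-1) + 2·(2) = 0
  T: −2·[ζ]_T + 2·[μ]_T + 2·[ξ_2]_T = −2·(1) + 2·(-1) + 2·(2) = 0
All base exponents vanish — dimensionless.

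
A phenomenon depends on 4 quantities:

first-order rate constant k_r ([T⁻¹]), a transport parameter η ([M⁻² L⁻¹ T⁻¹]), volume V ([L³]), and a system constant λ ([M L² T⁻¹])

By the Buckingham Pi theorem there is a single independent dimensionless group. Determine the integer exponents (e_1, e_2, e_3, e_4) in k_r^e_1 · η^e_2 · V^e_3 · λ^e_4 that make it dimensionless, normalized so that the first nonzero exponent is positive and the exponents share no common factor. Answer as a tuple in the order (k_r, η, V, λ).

(3, -1, 1, -2)

M: e_1·(0) + e_2·(-2) + e_3·(0) + e_4·(1) = 0
L: e_1·(0) + e_2·(-1) + e_3·(3) + e_4·(2) = 0
T: e_1·(-1) + e_2·(-1) + e_3·(0) + e_4·(-1) = 0
Solving this homogeneous linear system for the smallest-integer solution (first nonzero entry positive) gives (3, -1, 1, -2).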